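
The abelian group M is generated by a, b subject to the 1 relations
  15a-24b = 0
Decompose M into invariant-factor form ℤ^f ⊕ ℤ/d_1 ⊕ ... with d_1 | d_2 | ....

Answer: M ≅ ℤ^1 ⊕ ℤ/3

Derivation:
rank_ℚ(R)=1; free=2−1=1
SNF(R) diag = [3] → torsion [3]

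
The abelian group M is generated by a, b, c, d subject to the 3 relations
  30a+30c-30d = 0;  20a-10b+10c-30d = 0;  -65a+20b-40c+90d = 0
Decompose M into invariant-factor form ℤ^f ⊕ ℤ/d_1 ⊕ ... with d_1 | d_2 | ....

rank_ℚ(R)=3; free=4−3=1
SNF(R) diag = [5, 10, 30] → torsion [5, 10, 30]

Answer: M ≅ ℤ^1 ⊕ ℤ/5 ⊕ ℤ/10 ⊕ ℤ/30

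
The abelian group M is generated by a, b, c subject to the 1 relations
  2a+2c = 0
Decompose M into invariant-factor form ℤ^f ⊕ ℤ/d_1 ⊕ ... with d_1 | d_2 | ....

Answer: M ≅ ℤ^2 ⊕ ℤ/2

Derivation:
rank_ℚ(R)=1; free=3−1=2
SNF(R) diag = [2] → torsion [2]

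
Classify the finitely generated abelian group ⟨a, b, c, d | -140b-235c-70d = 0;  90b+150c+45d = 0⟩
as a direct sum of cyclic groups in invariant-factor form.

rank_ℚ(R)=2; free=4−2=2
SNF(R) diag = [5, 15] → torsion [5, 15]

Answer: M ≅ ℤ^2 ⊕ ℤ/5 ⊕ ℤ/15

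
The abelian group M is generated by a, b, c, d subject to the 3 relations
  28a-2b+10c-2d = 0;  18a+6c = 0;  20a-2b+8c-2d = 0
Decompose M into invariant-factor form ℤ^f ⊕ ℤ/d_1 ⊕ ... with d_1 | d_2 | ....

Answer: M ≅ ℤ^1 ⊕ ℤ/2 ⊕ ℤ/2 ⊕ ℤ/6

Derivation:
rank_ℚ(R)=3; free=4−3=1
SNF(R) diag = [2, 2, 6] → torsion [2, 2, 6]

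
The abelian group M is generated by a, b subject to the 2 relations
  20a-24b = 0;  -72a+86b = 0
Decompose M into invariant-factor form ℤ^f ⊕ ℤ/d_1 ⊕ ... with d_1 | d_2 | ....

Answer: M ≅ ℤ/2 ⊕ ℤ/4

Derivation:
rank_ℚ(R)=2; free=2−2=0
SNF(R) diag = [2, 4] → torsion [2, 4]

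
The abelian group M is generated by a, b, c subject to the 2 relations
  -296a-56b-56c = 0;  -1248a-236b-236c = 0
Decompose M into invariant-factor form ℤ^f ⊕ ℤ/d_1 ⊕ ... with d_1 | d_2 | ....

rank_ℚ(R)=2; free=3−2=1
SNF(R) diag = [4, 8] → torsion [4, 8]

Answer: M ≅ ℤ^1 ⊕ ℤ/4 ⊕ ℤ/8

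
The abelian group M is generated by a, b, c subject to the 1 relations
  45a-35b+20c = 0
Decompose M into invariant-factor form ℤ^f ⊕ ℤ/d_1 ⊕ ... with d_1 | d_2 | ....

rank_ℚ(R)=1; free=3−1=2
SNF(R) diag = [5] → torsion [5]

Answer: M ≅ ℤ^2 ⊕ ℤ/5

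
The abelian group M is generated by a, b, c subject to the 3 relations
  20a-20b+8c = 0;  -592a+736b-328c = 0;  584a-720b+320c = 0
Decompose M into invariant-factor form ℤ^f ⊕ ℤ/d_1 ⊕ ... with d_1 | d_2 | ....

Answer: M ≅ ℤ/4 ⊕ ℤ/8 ⊕ ℤ/24

Derivation:
rank_ℚ(R)=3; free=3−3=0
SNF(R) diag = [4, 8, 24] → torsion [4, 8, 24]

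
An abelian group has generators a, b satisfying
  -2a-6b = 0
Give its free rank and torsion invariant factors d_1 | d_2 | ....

rank_ℚ(R)=1; free=2−1=1
SNF(R) diag = [2] → torsion [2]

Answer: M ≅ ℤ^1 ⊕ ℤ/2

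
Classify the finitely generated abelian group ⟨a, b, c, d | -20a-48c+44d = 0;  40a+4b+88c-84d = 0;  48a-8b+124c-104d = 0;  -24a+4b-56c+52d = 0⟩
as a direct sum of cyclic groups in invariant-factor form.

Answer: M ≅ ℤ/4 ⊕ ℤ/4 ⊕ ℤ/12 ⊕ ℤ/24

Derivation:
rank_ℚ(R)=4; free=4−4=0
SNF(R) diag = [4, 4, 12, 24] → torsion [4, 4, 12, 24]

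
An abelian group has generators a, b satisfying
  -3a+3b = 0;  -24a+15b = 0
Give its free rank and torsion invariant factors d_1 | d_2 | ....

Answer: M ≅ ℤ/3 ⊕ ℤ/9

Derivation:
rank_ℚ(R)=2; free=2−2=0
SNF(R) diag = [3, 9] → torsion [3, 9]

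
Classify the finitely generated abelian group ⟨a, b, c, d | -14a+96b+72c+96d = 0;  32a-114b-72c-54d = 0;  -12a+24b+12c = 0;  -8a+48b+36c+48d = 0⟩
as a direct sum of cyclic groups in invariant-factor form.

Answer: M ≅ ℤ/2 ⊕ ℤ/6 ⊕ ℤ/12 ⊕ ℤ/24

Derivation:
rank_ℚ(R)=4; free=4−4=0
SNF(R) diag = [2, 6, 12, 24] → torsion [2, 6, 12, 24]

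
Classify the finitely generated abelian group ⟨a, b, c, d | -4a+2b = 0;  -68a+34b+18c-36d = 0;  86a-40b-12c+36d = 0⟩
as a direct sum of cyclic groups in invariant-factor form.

rank_ℚ(R)=3; free=4−3=1
SNF(R) diag = [2, 6, 18] → torsion [2, 6, 18]

Answer: M ≅ ℤ^1 ⊕ ℤ/2 ⊕ ℤ/6 ⊕ ℤ/18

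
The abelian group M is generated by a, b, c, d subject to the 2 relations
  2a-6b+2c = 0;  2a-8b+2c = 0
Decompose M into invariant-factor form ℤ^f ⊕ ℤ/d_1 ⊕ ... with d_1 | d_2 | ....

rank_ℚ(R)=2; free=4−2=2
SNF(R) diag = [2, 2] → torsion [2, 2]

Answer: M ≅ ℤ^2 ⊕ ℤ/2 ⊕ ℤ/2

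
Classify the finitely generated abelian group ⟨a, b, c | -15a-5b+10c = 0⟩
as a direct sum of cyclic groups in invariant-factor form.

Answer: M ≅ ℤ^2 ⊕ ℤ/5

Derivation:
rank_ℚ(R)=1; free=3−1=2
SNF(R) diag = [5] → torsion [5]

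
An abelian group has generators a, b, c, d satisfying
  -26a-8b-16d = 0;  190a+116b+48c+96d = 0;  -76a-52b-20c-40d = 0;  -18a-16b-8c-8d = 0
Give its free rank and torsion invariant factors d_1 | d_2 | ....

rank_ℚ(R)=4; free=4−4=0
SNF(R) diag = [2, 4, 4, 8] → torsion [2, 4, 4, 8]

Answer: M ≅ ℤ/2 ⊕ ℤ/4 ⊕ ℤ/4 ⊕ ℤ/8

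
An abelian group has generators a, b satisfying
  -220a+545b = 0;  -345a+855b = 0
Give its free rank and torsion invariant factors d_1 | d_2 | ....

Answer: M ≅ ℤ/5 ⊕ ℤ/15

Derivation:
rank_ℚ(R)=2; free=2−2=0
SNF(R) diag = [5, 15] → torsion [5, 15]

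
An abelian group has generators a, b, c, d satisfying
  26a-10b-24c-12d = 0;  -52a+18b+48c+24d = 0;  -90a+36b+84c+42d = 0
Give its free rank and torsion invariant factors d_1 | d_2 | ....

rank_ℚ(R)=3; free=4−3=1
SNF(R) diag = [2, 2, 6] → torsion [2, 2, 6]

Answer: M ≅ ℤ^1 ⊕ ℤ/2 ⊕ ℤ/2 ⊕ ℤ/6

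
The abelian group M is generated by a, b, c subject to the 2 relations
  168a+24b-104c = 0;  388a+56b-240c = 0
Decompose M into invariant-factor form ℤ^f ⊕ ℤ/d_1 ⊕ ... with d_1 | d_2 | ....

rank_ℚ(R)=2; free=3−2=1
SNF(R) diag = [4, 8] → torsion [4, 8]

Answer: M ≅ ℤ^1 ⊕ ℤ/4 ⊕ ℤ/8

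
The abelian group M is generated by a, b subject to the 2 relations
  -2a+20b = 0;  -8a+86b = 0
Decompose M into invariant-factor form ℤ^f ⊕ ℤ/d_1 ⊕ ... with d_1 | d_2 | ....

rank_ℚ(R)=2; free=2−2=0
SNF(R) diag = [2, 6] → torsion [2, 6]

Answer: M ≅ ℤ/2 ⊕ ℤ/6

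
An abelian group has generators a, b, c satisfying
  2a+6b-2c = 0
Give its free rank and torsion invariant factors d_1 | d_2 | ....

Answer: M ≅ ℤ^2 ⊕ ℤ/2

Derivation:
rank_ℚ(R)=1; free=3−1=2
SNF(R) diag = [2] → torsion [2]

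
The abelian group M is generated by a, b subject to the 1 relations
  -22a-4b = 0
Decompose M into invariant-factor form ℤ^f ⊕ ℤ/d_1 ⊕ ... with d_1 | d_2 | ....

rank_ℚ(R)=1; free=2−1=1
SNF(R) diag = [2] → torsion [2]

Answer: M ≅ ℤ^1 ⊕ ℤ/2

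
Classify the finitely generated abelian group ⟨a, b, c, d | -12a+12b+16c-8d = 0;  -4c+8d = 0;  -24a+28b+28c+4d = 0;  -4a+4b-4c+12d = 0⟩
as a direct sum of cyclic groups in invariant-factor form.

Answer: M ≅ ℤ/4 ⊕ ℤ/4 ⊕ ℤ/4 ⊕ ℤ/12

Derivation:
rank_ℚ(R)=4; free=4−4=0
SNF(R) diag = [4, 4, 4, 12] → torsion [4, 4, 4, 12]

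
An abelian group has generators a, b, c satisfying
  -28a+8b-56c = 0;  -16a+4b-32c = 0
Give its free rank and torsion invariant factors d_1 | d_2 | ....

Answer: M ≅ ℤ^1 ⊕ ℤ/4 ⊕ ℤ/4

Derivation:
rank_ℚ(R)=2; free=3−2=1
SNF(R) diag = [4, 4] → torsion [4, 4]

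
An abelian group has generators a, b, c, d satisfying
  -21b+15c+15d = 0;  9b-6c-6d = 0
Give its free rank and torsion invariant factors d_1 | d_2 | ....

rank_ℚ(R)=2; free=4−2=2
SNF(R) diag = [3, 3] → torsion [3, 3]

Answer: M ≅ ℤ^2 ⊕ ℤ/3 ⊕ ℤ/3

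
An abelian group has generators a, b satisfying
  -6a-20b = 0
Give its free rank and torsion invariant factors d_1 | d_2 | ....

Answer: M ≅ ℤ^1 ⊕ ℤ/2

Derivation:
rank_ℚ(R)=1; free=2−1=1
SNF(R) diag = [2] → torsion [2]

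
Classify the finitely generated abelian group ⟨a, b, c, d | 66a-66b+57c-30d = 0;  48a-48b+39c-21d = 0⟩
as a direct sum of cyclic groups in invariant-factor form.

rank_ℚ(R)=2; free=4−2=2
SNF(R) diag = [3, 9] → torsion [3, 9]

Answer: M ≅ ℤ^2 ⊕ ℤ/3 ⊕ ℤ/9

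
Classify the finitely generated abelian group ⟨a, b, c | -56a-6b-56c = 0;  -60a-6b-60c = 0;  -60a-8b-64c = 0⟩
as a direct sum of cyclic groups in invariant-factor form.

Answer: M ≅ ℤ/2 ⊕ ℤ/4 ⊕ ℤ/12

Derivation:
rank_ℚ(R)=3; free=3−3=0
SNF(R) diag = [2, 4, 12] → torsion [2, 4, 12]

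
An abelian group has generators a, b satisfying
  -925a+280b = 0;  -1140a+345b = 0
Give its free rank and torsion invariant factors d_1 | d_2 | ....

rank_ℚ(R)=2; free=2−2=0
SNF(R) diag = [5, 15] → torsion [5, 15]

Answer: M ≅ ℤ/5 ⊕ ℤ/15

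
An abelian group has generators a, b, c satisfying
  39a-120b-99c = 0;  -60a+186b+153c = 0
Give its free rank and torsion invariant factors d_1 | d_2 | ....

Answer: M ≅ ℤ^1 ⊕ ℤ/3 ⊕ ℤ/9

Derivation:
rank_ℚ(R)=2; free=3−2=1
SNF(R) diag = [3, 9] → torsion [3, 9]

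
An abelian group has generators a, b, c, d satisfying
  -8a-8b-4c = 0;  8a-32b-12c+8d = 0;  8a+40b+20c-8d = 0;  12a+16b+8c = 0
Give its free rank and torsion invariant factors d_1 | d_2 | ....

rank_ℚ(R)=4; free=4−4=0
SNF(R) diag = [4, 4, 8, 8] → torsion [4, 4, 8, 8]

Answer: M ≅ ℤ/4 ⊕ ℤ/4 ⊕ ℤ/8 ⊕ ℤ/8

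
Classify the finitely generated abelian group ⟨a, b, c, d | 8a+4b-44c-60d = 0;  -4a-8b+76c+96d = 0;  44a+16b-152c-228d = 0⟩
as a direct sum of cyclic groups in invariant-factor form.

rank_ℚ(R)=3; free=4−3=1
SNF(R) diag = [4, 12, 36] → torsion [4, 12, 36]

Answer: M ≅ ℤ^1 ⊕ ℤ/4 ⊕ ℤ/12 ⊕ ℤ/36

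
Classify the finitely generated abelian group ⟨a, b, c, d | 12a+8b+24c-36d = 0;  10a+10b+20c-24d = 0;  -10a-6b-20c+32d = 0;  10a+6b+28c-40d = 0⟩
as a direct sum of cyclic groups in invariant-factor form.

Answer: M ≅ ℤ/2 ⊕ ℤ/4 ⊕ ℤ/4 ⊕ ℤ/8

Derivation:
rank_ℚ(R)=4; free=4−4=0
SNF(R) diag = [2, 4, 4, 8] → torsion [2, 4, 4, 8]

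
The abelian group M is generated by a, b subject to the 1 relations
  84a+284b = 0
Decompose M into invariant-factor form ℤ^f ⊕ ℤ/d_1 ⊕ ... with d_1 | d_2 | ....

Answer: M ≅ ℤ^1 ⊕ ℤ/4

Derivation:
rank_ℚ(R)=1; free=2−1=1
SNF(R) diag = [4] → torsion [4]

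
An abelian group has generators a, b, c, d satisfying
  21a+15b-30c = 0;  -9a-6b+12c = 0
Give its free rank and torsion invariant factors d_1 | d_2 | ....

Answer: M ≅ ℤ^2 ⊕ ℤ/3 ⊕ ℤ/3

Derivation:
rank_ℚ(R)=2; free=4−2=2
SNF(R) diag = [3, 3] → torsion [3, 3]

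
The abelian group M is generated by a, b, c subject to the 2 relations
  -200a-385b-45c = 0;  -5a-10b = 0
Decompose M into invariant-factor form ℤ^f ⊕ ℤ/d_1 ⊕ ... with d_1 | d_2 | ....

Answer: M ≅ ℤ^1 ⊕ ℤ/5 ⊕ ℤ/15

Derivation:
rank_ℚ(R)=2; free=3−2=1
SNF(R) diag = [5, 15] → torsion [5, 15]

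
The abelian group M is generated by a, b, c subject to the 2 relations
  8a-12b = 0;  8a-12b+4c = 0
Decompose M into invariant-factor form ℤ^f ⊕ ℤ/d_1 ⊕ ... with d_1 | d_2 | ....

Answer: M ≅ ℤ^1 ⊕ ℤ/4 ⊕ ℤ/4

Derivation:
rank_ℚ(R)=2; free=3−2=1
SNF(R) diag = [4, 4] → torsion [4, 4]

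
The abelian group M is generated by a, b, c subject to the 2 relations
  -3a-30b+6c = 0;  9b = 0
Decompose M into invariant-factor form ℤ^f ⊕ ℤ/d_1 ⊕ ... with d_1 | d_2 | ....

Answer: M ≅ ℤ^1 ⊕ ℤ/3 ⊕ ℤ/9

Derivation:
rank_ℚ(R)=2; free=3−2=1
SNF(R) diag = [3, 9] → torsion [3, 9]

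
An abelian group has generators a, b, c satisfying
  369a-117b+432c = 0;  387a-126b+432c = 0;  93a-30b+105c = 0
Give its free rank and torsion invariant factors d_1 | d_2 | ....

rank_ℚ(R)=3; free=3−3=0
SNF(R) diag = [3, 9, 27] → torsion [3, 9, 27]

Answer: M ≅ ℤ/3 ⊕ ℤ/9 ⊕ ℤ/27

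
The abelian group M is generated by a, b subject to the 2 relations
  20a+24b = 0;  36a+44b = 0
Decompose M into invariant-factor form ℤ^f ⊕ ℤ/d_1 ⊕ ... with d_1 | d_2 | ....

rank_ℚ(R)=2; free=2−2=0
SNF(R) diag = [4, 4] → torsion [4, 4]

Answer: M ≅ ℤ/4 ⊕ ℤ/4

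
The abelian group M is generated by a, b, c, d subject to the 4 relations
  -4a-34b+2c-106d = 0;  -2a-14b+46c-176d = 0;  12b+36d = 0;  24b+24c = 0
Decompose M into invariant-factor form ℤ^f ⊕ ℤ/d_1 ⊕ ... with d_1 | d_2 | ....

Answer: M ≅ ℤ/2 ⊕ ℤ/6 ⊕ ℤ/12 ⊕ ℤ/24

Derivation:
rank_ℚ(R)=4; free=4−4=0
SNF(R) diag = [2, 6, 12, 24] → torsion [2, 6, 12, 24]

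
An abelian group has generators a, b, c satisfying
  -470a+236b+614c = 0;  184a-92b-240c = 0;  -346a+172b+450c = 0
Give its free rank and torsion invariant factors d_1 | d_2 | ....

rank_ℚ(R)=3; free=3−3=0
SNF(R) diag = [2, 4, 8] → torsion [2, 4, 8]

Answer: M ≅ ℤ/2 ⊕ ℤ/4 ⊕ ℤ/8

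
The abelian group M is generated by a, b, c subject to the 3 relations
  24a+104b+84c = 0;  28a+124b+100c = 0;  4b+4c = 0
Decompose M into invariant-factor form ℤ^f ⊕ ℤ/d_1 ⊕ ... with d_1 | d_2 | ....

rank_ℚ(R)=3; free=3−3=0
SNF(R) diag = [4, 4, 4] → torsion [4, 4, 4]

Answer: M ≅ ℤ/4 ⊕ ℤ/4 ⊕ ℤ/4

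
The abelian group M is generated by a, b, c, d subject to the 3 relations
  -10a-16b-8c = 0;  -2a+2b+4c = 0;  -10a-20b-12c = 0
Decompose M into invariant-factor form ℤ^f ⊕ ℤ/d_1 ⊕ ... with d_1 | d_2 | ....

rank_ℚ(R)=3; free=4−3=1
SNF(R) diag = [2, 2, 4] → torsion [2, 2, 4]

Answer: M ≅ ℤ^1 ⊕ ℤ/2 ⊕ ℤ/2 ⊕ ℤ/4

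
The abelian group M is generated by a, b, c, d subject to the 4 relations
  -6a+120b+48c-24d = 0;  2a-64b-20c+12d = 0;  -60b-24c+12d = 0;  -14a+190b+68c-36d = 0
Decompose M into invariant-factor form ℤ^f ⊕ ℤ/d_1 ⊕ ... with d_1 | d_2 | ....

Answer: M ≅ ℤ/2 ⊕ ℤ/6 ⊕ ℤ/12 ⊕ ℤ/12

Derivation:
rank_ℚ(R)=4; free=4−4=0
SNF(R) diag = [2, 6, 12, 12] → torsion [2, 6, 12, 12]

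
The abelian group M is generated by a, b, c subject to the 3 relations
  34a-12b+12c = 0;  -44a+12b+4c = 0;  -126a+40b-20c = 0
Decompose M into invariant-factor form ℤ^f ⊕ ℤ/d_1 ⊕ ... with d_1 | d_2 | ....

rank_ℚ(R)=3; free=3−3=0
SNF(R) diag = [2, 4, 4] → torsion [2, 4, 4]

Answer: M ≅ ℤ/2 ⊕ ℤ/4 ⊕ ℤ/4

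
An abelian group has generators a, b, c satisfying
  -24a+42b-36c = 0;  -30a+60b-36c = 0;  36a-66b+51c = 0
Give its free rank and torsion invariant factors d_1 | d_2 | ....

Answer: M ≅ ℤ/3 ⊕ ℤ/6 ⊕ ℤ/6

Derivation:
rank_ℚ(R)=3; free=3−3=0
SNF(R) diag = [3, 6, 6] → torsion [3, 6, 6]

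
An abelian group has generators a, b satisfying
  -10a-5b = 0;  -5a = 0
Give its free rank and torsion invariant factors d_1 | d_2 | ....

rank_ℚ(R)=2; free=2−2=0
SNF(R) diag = [5, 5] → torsion [5, 5]

Answer: M ≅ ℤ/5 ⊕ ℤ/5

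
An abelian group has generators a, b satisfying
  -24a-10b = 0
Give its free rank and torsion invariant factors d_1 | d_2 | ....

Answer: M ≅ ℤ^1 ⊕ ℤ/2

Derivation:
rank_ℚ(R)=1; free=2−1=1
SNF(R) diag = [2] → torsion [2]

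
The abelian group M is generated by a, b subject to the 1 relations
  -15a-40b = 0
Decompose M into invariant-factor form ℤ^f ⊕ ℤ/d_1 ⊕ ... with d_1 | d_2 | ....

Answer: M ≅ ℤ^1 ⊕ ℤ/5

Derivation:
rank_ℚ(R)=1; free=2−1=1
SNF(R) diag = [5] → torsion [5]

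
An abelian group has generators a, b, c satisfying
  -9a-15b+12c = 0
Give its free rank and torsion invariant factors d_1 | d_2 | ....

rank_ℚ(R)=1; free=3−1=2
SNF(R) diag = [3] → torsion [3]

Answer: M ≅ ℤ^2 ⊕ ℤ/3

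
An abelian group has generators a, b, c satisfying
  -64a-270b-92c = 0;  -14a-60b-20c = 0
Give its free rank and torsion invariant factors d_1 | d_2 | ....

Answer: M ≅ ℤ^1 ⊕ ℤ/2 ⊕ ℤ/2

Derivation:
rank_ℚ(R)=2; free=3−2=1
SNF(R) diag = [2, 2] → torsion [2, 2]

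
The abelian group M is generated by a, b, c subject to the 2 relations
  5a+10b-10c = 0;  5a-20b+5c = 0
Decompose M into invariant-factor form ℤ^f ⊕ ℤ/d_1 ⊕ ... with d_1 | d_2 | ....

Answer: M ≅ ℤ^1 ⊕ ℤ/5 ⊕ ℤ/15

Derivation:
rank_ℚ(R)=2; free=3−2=1
SNF(R) diag = [5, 15] → torsion [5, 15]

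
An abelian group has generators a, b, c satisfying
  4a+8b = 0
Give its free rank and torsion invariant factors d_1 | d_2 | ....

rank_ℚ(R)=1; free=3−1=2
SNF(R) diag = [4] → torsion [4]

Answer: M ≅ ℤ^2 ⊕ ℤ/4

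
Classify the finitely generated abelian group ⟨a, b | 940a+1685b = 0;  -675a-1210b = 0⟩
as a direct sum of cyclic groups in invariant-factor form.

rank_ℚ(R)=2; free=2−2=0
SNF(R) diag = [5, 5] → torsion [5, 5]

Answer: M ≅ ℤ/5 ⊕ ℤ/5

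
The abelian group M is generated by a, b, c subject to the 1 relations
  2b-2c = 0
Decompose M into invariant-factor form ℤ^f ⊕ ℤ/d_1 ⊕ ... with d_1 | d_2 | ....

rank_ℚ(R)=1; free=3−1=2
SNF(R) diag = [2] → torsion [2]

Answer: M ≅ ℤ^2 ⊕ ℤ/2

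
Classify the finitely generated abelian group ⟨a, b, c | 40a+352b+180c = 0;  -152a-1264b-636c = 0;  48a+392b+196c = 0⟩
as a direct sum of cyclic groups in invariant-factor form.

Answer: M ≅ ℤ/4 ⊕ ℤ/8 ⊕ ℤ/16

Derivation:
rank_ℚ(R)=3; free=3−3=0
SNF(R) diag = [4, 8, 16] → torsion [4, 8, 16]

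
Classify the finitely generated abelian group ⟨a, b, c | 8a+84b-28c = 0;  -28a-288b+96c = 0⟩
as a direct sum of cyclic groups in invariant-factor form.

rank_ℚ(R)=2; free=3−2=1
SNF(R) diag = [4, 4] → torsion [4, 4]

Answer: M ≅ ℤ^1 ⊕ ℤ/4 ⊕ ℤ/4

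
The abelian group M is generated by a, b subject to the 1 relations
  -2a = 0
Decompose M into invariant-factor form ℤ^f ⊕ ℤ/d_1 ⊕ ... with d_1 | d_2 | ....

Answer: M ≅ ℤ^1 ⊕ ℤ/2

Derivation:
rank_ℚ(R)=1; free=2−1=1
SNF(R) diag = [2] → torsion [2]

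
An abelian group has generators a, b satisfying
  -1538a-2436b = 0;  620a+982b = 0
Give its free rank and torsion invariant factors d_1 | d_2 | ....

rank_ℚ(R)=2; free=2−2=0
SNF(R) diag = [2, 2] → torsion [2, 2]

Answer: M ≅ ℤ/2 ⊕ ℤ/2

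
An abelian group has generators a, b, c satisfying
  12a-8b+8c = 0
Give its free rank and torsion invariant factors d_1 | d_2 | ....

rank_ℚ(R)=1; free=3−1=2
SNF(R) diag = [4] → torsion [4]

Answer: M ≅ ℤ^2 ⊕ ℤ/4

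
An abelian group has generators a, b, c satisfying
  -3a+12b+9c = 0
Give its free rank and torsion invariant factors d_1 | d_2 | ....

rank_ℚ(R)=1; free=3−1=2
SNF(R) diag = [3] → torsion [3]

Answer: M ≅ ℤ^2 ⊕ ℤ/3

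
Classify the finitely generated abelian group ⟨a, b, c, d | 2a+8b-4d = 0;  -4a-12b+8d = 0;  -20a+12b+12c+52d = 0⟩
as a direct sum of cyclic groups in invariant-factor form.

rank_ℚ(R)=3; free=4−3=1
SNF(R) diag = [2, 4, 12] → torsion [2, 4, 12]

Answer: M ≅ ℤ^1 ⊕ ℤ/2 ⊕ ℤ/4 ⊕ ℤ/12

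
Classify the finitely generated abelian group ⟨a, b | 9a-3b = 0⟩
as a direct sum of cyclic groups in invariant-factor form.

rank_ℚ(R)=1; free=2−1=1
SNF(R) diag = [3] → torsion [3]

Answer: M ≅ ℤ^1 ⊕ ℤ/3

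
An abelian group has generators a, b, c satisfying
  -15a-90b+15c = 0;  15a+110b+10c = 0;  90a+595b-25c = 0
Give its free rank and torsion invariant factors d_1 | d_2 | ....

rank_ℚ(R)=3; free=3−3=0
SNF(R) diag = [5, 15, 15] → torsion [5, 15, 15]

Answer: M ≅ ℤ/5 ⊕ ℤ/15 ⊕ ℤ/15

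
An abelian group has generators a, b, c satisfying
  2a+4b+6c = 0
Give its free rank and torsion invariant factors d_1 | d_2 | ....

rank_ℚ(R)=1; free=3−1=2
SNF(R) diag = [2] → torsion [2]

Answer: M ≅ ℤ^2 ⊕ ℤ/2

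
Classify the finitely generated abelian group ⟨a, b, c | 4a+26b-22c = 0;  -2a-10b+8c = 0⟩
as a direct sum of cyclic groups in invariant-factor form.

rank_ℚ(R)=2; free=3−2=1
SNF(R) diag = [2, 6] → torsion [2, 6]

Answer: M ≅ ℤ^1 ⊕ ℤ/2 ⊕ ℤ/6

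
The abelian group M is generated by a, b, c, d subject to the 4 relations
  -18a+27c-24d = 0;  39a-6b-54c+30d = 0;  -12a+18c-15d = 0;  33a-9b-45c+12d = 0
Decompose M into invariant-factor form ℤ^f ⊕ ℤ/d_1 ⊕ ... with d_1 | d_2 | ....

Answer: M ≅ ℤ/3 ⊕ ℤ/3 ⊕ ℤ/3 ⊕ ℤ/9

Derivation:
rank_ℚ(R)=4; free=4−4=0
SNF(R) diag = [3, 3, 3, 9] → torsion [3, 3, 3, 9]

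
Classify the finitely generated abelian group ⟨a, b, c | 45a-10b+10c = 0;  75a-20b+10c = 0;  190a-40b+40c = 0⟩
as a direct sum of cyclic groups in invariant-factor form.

rank_ℚ(R)=3; free=3−3=0
SNF(R) diag = [5, 10, 20] → torsion [5, 10, 20]

Answer: M ≅ ℤ/5 ⊕ ℤ/10 ⊕ ℤ/20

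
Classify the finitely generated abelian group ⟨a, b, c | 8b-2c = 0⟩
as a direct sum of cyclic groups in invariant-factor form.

rank_ℚ(R)=1; free=3−1=2
SNF(R) diag = [2] → torsion [2]

Answer: M ≅ ℤ^2 ⊕ ℤ/2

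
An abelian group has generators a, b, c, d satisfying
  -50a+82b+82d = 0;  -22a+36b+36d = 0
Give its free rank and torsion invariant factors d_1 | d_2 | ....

rank_ℚ(R)=2; free=4−2=2
SNF(R) diag = [2, 2] → torsion [2, 2]

Answer: M ≅ ℤ^2 ⊕ ℤ/2 ⊕ ℤ/2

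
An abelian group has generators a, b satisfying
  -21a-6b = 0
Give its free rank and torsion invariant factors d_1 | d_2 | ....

Answer: M ≅ ℤ^1 ⊕ ℤ/3

Derivation:
rank_ℚ(R)=1; free=2−1=1
SNF(R) diag = [3] → torsion [3]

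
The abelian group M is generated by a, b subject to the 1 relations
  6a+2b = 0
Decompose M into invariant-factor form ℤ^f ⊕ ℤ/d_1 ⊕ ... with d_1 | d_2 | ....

Answer: M ≅ ℤ^1 ⊕ ℤ/2

Derivation:
rank_ℚ(R)=1; free=2−1=1
SNF(R) diag = [2] → torsion [2]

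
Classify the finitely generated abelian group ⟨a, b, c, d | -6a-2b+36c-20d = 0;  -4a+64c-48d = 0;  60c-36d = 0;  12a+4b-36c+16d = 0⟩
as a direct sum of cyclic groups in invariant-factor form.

rank_ℚ(R)=4; free=4−4=0
SNF(R) diag = [2, 4, 12, 12] → torsion [2, 4, 12, 12]

Answer: M ≅ ℤ/2 ⊕ ℤ/4 ⊕ ℤ/12 ⊕ ℤ/12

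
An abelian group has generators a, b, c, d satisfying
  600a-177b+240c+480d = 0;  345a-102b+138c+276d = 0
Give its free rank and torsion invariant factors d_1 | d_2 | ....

rank_ℚ(R)=2; free=4−2=2
SNF(R) diag = [3, 9] → torsion [3, 9]

Answer: M ≅ ℤ^2 ⊕ ℤ/3 ⊕ ℤ/9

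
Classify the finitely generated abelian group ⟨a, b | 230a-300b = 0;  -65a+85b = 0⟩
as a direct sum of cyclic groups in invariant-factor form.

Answer: M ≅ ℤ/5 ⊕ ℤ/10

Derivation:
rank_ℚ(R)=2; free=2−2=0
SNF(R) diag = [5, 10] → torsion [5, 10]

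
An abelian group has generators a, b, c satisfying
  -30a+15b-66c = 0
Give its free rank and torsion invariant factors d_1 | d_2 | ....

Answer: M ≅ ℤ^2 ⊕ ℤ/3

Derivation:
rank_ℚ(R)=1; free=3−1=2
SNF(R) diag = [3] → torsion [3]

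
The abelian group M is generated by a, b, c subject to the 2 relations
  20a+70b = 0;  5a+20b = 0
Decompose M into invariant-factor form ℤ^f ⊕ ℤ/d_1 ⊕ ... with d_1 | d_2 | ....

Answer: M ≅ ℤ^1 ⊕ ℤ/5 ⊕ ℤ/10

Derivation:
rank_ℚ(R)=2; free=3−2=1
SNF(R) diag = [5, 10] → torsion [5, 10]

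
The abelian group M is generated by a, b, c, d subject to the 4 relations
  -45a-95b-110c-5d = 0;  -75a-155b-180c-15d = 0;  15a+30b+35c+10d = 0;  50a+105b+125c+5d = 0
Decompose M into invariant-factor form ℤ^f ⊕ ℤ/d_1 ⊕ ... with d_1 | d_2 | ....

Answer: M ≅ ℤ/5 ⊕ ℤ/5 ⊕ ℤ/10 ⊕ ℤ/10

Derivation:
rank_ℚ(R)=4; free=4−4=0
SNF(R) diag = [5, 5, 10, 10] → torsion [5, 5, 10, 10]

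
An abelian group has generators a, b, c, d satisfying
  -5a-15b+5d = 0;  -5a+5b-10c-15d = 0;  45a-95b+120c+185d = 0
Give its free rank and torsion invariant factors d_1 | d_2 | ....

Answer: M ≅ ℤ^1 ⊕ ℤ/5 ⊕ ℤ/10 ⊕ ℤ/10

Derivation:
rank_ℚ(R)=3; free=4−3=1
SNF(R) diag = [5, 10, 10] → torsion [5, 10, 10]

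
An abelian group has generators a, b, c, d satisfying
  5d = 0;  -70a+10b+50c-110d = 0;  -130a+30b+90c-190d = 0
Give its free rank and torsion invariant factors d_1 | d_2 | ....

Answer: M ≅ ℤ^1 ⊕ ℤ/5 ⊕ ℤ/10 ⊕ ℤ/20

Derivation:
rank_ℚ(R)=3; free=4−3=1
SNF(R) diag = [5, 10, 20] → torsion [5, 10, 20]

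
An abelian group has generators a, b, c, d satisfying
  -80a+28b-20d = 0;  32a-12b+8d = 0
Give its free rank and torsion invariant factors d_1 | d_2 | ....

Answer: M ≅ ℤ^2 ⊕ ℤ/4 ⊕ ℤ/4

Derivation:
rank_ℚ(R)=2; free=4−2=2
SNF(R) diag = [4, 4] → torsion [4, 4]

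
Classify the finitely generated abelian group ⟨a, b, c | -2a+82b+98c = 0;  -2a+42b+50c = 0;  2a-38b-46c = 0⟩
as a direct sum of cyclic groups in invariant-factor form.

Answer: M ≅ ℤ/2 ⊕ ℤ/4 ⊕ ℤ/8

Derivation:
rank_ℚ(R)=3; free=3−3=0
SNF(R) diag = [2, 4, 8] → torsion [2, 4, 8]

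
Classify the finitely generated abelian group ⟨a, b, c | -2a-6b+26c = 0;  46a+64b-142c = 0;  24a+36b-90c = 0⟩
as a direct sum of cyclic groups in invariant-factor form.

rank_ℚ(R)=3; free=3−3=0
SNF(R) diag = [2, 2, 6] → torsion [2, 2, 6]

Answer: M ≅ ℤ/2 ⊕ ℤ/2 ⊕ ℤ/6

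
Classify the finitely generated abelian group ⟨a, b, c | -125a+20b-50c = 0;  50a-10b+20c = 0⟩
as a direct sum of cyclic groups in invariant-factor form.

Answer: M ≅ ℤ^1 ⊕ ℤ/5 ⊕ ℤ/10

Derivation:
rank_ℚ(R)=2; free=3−2=1
SNF(R) diag = [5, 10] → torsion [5, 10]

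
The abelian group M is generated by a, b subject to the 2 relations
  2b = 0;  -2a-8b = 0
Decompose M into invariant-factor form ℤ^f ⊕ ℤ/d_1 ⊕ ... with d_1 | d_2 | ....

rank_ℚ(R)=2; free=2−2=0
SNF(R) diag = [2, 2] → torsion [2, 2]

Answer: M ≅ ℤ/2 ⊕ ℤ/2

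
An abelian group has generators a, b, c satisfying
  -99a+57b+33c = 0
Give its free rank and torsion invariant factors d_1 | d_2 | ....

rank_ℚ(R)=1; free=3−1=2
SNF(R) diag = [3] → torsion [3]

Answer: M ≅ ℤ^2 ⊕ ℤ/3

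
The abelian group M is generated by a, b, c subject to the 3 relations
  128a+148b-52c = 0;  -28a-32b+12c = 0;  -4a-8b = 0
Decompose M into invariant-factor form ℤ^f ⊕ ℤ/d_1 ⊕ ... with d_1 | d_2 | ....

Answer: M ≅ ℤ/4 ⊕ ℤ/4 ⊕ ℤ/12

Derivation:
rank_ℚ(R)=3; free=3−3=0
SNF(R) diag = [4, 4, 12] → torsion [4, 4, 12]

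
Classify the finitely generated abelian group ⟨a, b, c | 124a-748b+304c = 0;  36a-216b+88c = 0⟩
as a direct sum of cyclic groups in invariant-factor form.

Answer: M ≅ ℤ^1 ⊕ ℤ/4 ⊕ ℤ/4

Derivation:
rank_ℚ(R)=2; free=3−2=1
SNF(R) diag = [4, 4] → torsion [4, 4]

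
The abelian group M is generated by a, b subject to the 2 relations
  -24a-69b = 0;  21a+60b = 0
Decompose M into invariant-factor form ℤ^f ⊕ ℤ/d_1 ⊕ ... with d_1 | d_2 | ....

rank_ℚ(R)=2; free=2−2=0
SNF(R) diag = [3, 3] → torsion [3, 3]

Answer: M ≅ ℤ/3 ⊕ ℤ/3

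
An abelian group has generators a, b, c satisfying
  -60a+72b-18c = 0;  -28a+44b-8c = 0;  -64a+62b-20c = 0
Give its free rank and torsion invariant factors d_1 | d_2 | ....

rank_ℚ(R)=3; free=3−3=0
SNF(R) diag = [2, 6, 12] → torsion [2, 6, 12]

Answer: M ≅ ℤ/2 ⊕ ℤ/6 ⊕ ℤ/12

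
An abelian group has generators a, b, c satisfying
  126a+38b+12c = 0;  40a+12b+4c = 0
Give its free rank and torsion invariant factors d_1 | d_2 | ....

Answer: M ≅ ℤ^1 ⊕ ℤ/2 ⊕ ℤ/4

Derivation:
rank_ℚ(R)=2; free=3−2=1
SNF(R) diag = [2, 4] → torsion [2, 4]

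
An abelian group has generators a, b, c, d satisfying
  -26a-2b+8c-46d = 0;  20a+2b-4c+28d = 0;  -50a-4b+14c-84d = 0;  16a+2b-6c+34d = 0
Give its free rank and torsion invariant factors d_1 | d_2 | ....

Answer: M ≅ ℤ/2 ⊕ ℤ/2 ⊕ ℤ/2 ⊕ ℤ/4

Derivation:
rank_ℚ(R)=4; free=4−4=0
SNF(R) diag = [2, 2, 2, 4] → torsion [2, 2, 2, 4]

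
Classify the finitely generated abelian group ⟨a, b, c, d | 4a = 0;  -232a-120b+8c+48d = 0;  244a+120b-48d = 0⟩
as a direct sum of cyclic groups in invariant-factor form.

Answer: M ≅ ℤ^1 ⊕ ℤ/4 ⊕ ℤ/8 ⊕ ℤ/24

Derivation:
rank_ℚ(R)=3; free=4−3=1
SNF(R) diag = [4, 8, 24] → torsion [4, 8, 24]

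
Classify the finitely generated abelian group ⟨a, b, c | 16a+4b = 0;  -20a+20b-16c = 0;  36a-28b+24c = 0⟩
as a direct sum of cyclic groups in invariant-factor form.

rank_ℚ(R)=3; free=3−3=0
SNF(R) diag = [4, 4, 8] → torsion [4, 4, 8]

Answer: M ≅ ℤ/4 ⊕ ℤ/4 ⊕ ℤ/8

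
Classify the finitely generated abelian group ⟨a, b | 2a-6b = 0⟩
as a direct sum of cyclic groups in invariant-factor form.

rank_ℚ(R)=1; free=2−1=1
SNF(R) diag = [2] → torsion [2]

Answer: M ≅ ℤ^1 ⊕ ℤ/2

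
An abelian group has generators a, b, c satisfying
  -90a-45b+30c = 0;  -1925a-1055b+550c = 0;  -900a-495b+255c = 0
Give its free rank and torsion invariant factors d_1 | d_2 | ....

rank_ℚ(R)=3; free=3−3=0
SNF(R) diag = [5, 15, 45] → torsion [5, 15, 45]

Answer: M ≅ ℤ/5 ⊕ ℤ/15 ⊕ ℤ/45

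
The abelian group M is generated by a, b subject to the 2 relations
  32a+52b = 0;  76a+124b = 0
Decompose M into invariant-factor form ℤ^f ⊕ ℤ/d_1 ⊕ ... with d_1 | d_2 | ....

rank_ℚ(R)=2; free=2−2=0
SNF(R) diag = [4, 4] → torsion [4, 4]

Answer: M ≅ ℤ/4 ⊕ ℤ/4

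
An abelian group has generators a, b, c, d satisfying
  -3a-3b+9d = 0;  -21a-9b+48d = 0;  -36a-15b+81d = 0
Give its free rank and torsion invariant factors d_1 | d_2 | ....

rank_ℚ(R)=3; free=4−3=1
SNF(R) diag = [3, 3, 3] → torsion [3, 3, 3]

Answer: M ≅ ℤ^1 ⊕ ℤ/3 ⊕ ℤ/3 ⊕ ℤ/3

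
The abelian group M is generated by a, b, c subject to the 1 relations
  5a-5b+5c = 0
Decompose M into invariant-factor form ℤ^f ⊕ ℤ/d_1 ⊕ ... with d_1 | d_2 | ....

Answer: M ≅ ℤ^2 ⊕ ℤ/5

Derivation:
rank_ℚ(R)=1; free=3−1=2
SNF(R) diag = [5] → torsion [5]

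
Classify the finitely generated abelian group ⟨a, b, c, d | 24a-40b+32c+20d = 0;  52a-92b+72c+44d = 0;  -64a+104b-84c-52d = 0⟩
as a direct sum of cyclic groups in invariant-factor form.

rank_ℚ(R)=3; free=4−3=1
SNF(R) diag = [4, 4, 4] → torsion [4, 4, 4]

Answer: M ≅ ℤ^1 ⊕ ℤ/4 ⊕ ℤ/4 ⊕ ℤ/4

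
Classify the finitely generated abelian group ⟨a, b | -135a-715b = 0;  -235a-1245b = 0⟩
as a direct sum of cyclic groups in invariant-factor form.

Answer: M ≅ ℤ/5 ⊕ ℤ/10

Derivation:
rank_ℚ(R)=2; free=2−2=0
SNF(R) diag = [5, 10] → torsion [5, 10]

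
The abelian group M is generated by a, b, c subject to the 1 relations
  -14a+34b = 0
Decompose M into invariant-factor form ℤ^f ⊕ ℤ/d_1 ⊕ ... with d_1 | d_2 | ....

rank_ℚ(R)=1; free=3−1=2
SNF(R) diag = [2] → torsion [2]

Answer: M ≅ ℤ^2 ⊕ ℤ/2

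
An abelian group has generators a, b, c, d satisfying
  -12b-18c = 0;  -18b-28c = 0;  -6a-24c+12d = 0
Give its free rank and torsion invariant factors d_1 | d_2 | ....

Answer: M ≅ ℤ^1 ⊕ ℤ/2 ⊕ ℤ/6 ⊕ ℤ/6

Derivation:
rank_ℚ(R)=3; free=4−3=1
SNF(R) diag = [2, 6, 6] → torsion [2, 6, 6]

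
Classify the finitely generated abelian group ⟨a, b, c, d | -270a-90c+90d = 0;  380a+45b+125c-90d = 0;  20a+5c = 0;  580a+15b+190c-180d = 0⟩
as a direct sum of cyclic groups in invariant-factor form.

Answer: M ≅ ℤ/5 ⊕ ℤ/15 ⊕ ℤ/30 ⊕ ℤ/90

Derivation:
rank_ℚ(R)=4; free=4−4=0
SNF(R) diag = [5, 15, 30, 90] → torsion [5, 15, 30, 90]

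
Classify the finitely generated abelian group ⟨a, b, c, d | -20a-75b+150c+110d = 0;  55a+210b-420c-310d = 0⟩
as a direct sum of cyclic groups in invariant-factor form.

rank_ℚ(R)=2; free=4−2=2
SNF(R) diag = [5, 15] → torsion [5, 15]

Answer: M ≅ ℤ^2 ⊕ ℤ/5 ⊕ ℤ/15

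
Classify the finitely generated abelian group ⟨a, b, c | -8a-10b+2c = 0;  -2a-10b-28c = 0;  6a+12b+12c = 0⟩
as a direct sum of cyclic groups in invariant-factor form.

rank_ℚ(R)=3; free=3−3=0
SNF(R) diag = [2, 6, 18] → torsion [2, 6, 18]

Answer: M ≅ ℤ/2 ⊕ ℤ/6 ⊕ ℤ/18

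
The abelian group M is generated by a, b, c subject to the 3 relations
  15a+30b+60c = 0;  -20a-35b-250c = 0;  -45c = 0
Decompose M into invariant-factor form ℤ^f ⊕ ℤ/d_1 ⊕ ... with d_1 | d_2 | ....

rank_ℚ(R)=3; free=3−3=0
SNF(R) diag = [5, 15, 45] → torsion [5, 15, 45]

Answer: M ≅ ℤ/5 ⊕ ℤ/15 ⊕ ℤ/45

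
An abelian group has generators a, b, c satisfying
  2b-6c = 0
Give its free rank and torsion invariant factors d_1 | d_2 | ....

rank_ℚ(R)=1; free=3−1=2
SNF(R) diag = [2] → torsion [2]

Answer: M ≅ ℤ^2 ⊕ ℤ/2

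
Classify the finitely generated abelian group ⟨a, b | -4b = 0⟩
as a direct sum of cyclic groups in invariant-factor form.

Answer: M ≅ ℤ^1 ⊕ ℤ/4

Derivation:
rank_ℚ(R)=1; free=2−1=1
SNF(R) diag = [4] → torsion [4]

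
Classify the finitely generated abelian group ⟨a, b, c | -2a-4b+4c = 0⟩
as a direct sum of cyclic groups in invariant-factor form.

Answer: M ≅ ℤ^2 ⊕ ℤ/2

Derivation:
rank_ℚ(R)=1; free=3−1=2
SNF(R) diag = [2] → torsion [2]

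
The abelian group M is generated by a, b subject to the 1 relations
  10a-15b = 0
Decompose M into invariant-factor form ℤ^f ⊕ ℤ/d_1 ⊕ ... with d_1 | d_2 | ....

rank_ℚ(R)=1; free=2−1=1
SNF(R) diag = [5] → torsion [5]

Answer: M ≅ ℤ^1 ⊕ ℤ/5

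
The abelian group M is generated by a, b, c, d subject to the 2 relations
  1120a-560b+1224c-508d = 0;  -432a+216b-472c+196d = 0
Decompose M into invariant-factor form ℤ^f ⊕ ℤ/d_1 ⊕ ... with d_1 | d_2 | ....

rank_ℚ(R)=2; free=4−2=2
SNF(R) diag = [4, 8] → torsion [4, 8]

Answer: M ≅ ℤ^2 ⊕ ℤ/4 ⊕ ℤ/8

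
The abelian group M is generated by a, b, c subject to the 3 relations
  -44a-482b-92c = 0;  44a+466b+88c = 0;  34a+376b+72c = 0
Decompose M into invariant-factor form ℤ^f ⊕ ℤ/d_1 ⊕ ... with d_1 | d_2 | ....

Answer: M ≅ ℤ/2 ⊕ ℤ/2 ⊕ ℤ/4

Derivation:
rank_ℚ(R)=3; free=3−3=0
SNF(R) diag = [2, 2, 4] → torsion [2, 2, 4]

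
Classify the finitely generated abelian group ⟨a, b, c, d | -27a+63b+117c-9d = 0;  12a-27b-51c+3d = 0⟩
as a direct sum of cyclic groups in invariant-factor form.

rank_ℚ(R)=2; free=4−2=2
SNF(R) diag = [3, 9] → torsion [3, 9]

Answer: M ≅ ℤ^2 ⊕ ℤ/3 ⊕ ℤ/9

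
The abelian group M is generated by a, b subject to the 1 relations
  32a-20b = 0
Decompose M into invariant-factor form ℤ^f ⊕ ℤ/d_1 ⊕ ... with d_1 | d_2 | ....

Answer: M ≅ ℤ^1 ⊕ ℤ/4

Derivation:
rank_ℚ(R)=1; free=2−1=1
SNF(R) diag = [4] → torsion [4]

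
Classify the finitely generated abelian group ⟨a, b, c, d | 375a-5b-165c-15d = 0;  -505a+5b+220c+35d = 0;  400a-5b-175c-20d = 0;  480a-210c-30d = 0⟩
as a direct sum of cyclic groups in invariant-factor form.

rank_ℚ(R)=4; free=4−4=0
SNF(R) diag = [5, 5, 15, 30] → torsion [5, 5, 15, 30]

Answer: M ≅ ℤ/5 ⊕ ℤ/5 ⊕ ℤ/15 ⊕ ℤ/30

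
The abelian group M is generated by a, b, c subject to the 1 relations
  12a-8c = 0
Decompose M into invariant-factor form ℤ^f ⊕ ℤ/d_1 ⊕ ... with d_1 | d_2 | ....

Answer: M ≅ ℤ^2 ⊕ ℤ/4

Derivation:
rank_ℚ(R)=1; free=3−1=2
SNF(R) diag = [4] → torsion [4]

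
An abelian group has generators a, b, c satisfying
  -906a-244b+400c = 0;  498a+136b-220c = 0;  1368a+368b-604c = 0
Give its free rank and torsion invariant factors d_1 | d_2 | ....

rank_ℚ(R)=3; free=3−3=0
SNF(R) diag = [2, 4, 12] → torsion [2, 4, 12]

Answer: M ≅ ℤ/2 ⊕ ℤ/4 ⊕ ℤ/12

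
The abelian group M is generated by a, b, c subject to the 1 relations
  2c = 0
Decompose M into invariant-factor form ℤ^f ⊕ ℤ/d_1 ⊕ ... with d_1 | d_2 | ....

Answer: M ≅ ℤ^2 ⊕ ℤ/2

Derivation:
rank_ℚ(R)=1; free=3−1=2
SNF(R) diag = [2] → torsion [2]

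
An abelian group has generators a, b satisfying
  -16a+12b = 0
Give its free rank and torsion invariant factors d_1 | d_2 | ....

Answer: M ≅ ℤ^1 ⊕ ℤ/4

Derivation:
rank_ℚ(R)=1; free=2−1=1
SNF(R) diag = [4] → torsion [4]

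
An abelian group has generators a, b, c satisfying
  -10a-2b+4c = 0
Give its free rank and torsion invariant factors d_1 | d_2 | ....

rank_ℚ(R)=1; free=3−1=2
SNF(R) diag = [2] → torsion [2]

Answer: M ≅ ℤ^2 ⊕ ℤ/2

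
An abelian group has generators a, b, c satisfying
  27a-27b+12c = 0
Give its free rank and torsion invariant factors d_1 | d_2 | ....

Answer: M ≅ ℤ^2 ⊕ ℤ/3

Derivation:
rank_ℚ(R)=1; free=3−1=2
SNF(R) diag = [3] → torsion [3]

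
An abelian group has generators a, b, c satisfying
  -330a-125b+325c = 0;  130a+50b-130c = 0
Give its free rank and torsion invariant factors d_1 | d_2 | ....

rank_ℚ(R)=2; free=3−2=1
SNF(R) diag = [5, 10] → torsion [5, 10]

Answer: M ≅ ℤ^1 ⊕ ℤ/5 ⊕ ℤ/10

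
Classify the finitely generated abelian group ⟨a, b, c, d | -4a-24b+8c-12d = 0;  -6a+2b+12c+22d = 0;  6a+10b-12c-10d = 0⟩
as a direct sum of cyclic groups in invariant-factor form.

rank_ℚ(R)=3; free=4−3=1
SNF(R) diag = [2, 4, 12] → torsion [2, 4, 12]

Answer: M ≅ ℤ^1 ⊕ ℤ/2 ⊕ ℤ/4 ⊕ ℤ/12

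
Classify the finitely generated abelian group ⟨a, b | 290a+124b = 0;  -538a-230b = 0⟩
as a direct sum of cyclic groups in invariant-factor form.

Answer: M ≅ ℤ/2 ⊕ ℤ/6

Derivation:
rank_ℚ(R)=2; free=2−2=0
SNF(R) diag = [2, 6] → torsion [2, 6]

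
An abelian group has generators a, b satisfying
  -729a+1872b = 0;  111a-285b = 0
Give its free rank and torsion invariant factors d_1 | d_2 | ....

rank_ℚ(R)=2; free=2−2=0
SNF(R) diag = [3, 9] → torsion [3, 9]

Answer: M ≅ ℤ/3 ⊕ ℤ/9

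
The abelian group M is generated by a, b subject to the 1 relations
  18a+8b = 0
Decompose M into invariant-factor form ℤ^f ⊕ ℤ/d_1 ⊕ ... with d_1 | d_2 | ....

Answer: M ≅ ℤ^1 ⊕ ℤ/2

Derivation:
rank_ℚ(R)=1; free=2−1=1
SNF(R) diag = [2] → torsion [2]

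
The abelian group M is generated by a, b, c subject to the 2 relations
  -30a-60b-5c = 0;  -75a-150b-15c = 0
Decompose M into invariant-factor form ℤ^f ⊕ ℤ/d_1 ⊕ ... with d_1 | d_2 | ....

rank_ℚ(R)=2; free=3−2=1
SNF(R) diag = [5, 15] → torsion [5, 15]

Answer: M ≅ ℤ^1 ⊕ ℤ/5 ⊕ ℤ/15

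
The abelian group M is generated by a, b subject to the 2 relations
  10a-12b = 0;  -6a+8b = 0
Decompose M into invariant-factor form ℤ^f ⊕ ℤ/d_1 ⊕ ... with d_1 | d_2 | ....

Answer: M ≅ ℤ/2 ⊕ ℤ/4

Derivation:
rank_ℚ(R)=2; free=2−2=0
SNF(R) diag = [2, 4] → torsion [2, 4]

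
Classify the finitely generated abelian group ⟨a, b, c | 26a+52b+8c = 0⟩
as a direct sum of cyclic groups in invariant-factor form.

rank_ℚ(R)=1; free=3−1=2
SNF(R) diag = [2] → torsion [2]

Answer: M ≅ ℤ^2 ⊕ ℤ/2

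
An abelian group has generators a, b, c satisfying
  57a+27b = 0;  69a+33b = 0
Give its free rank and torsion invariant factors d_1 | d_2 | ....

rank_ℚ(R)=2; free=3−2=1
SNF(R) diag = [3, 6] → torsion [3, 6]

Answer: M ≅ ℤ^1 ⊕ ℤ/3 ⊕ ℤ/6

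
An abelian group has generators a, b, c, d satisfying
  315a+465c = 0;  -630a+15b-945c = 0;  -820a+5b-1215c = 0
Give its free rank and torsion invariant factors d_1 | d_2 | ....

rank_ℚ(R)=3; free=4−3=1
SNF(R) diag = [5, 15, 30] → torsion [5, 15, 30]

Answer: M ≅ ℤ^1 ⊕ ℤ/5 ⊕ ℤ/15 ⊕ ℤ/30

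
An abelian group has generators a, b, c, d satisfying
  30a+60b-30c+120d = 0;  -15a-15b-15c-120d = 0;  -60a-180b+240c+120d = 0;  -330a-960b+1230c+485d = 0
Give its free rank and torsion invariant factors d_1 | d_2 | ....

rank_ℚ(R)=4; free=4−4=0
SNF(R) diag = [5, 15, 30, 60] → torsion [5, 15, 30, 60]

Answer: M ≅ ℤ/5 ⊕ ℤ/15 ⊕ ℤ/30 ⊕ ℤ/60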